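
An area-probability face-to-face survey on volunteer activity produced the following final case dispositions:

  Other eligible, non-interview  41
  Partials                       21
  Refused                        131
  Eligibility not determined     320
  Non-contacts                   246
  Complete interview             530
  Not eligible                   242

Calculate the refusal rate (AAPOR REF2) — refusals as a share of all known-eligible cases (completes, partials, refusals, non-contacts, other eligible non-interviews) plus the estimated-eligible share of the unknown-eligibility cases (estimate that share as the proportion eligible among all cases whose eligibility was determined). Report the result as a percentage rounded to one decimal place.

Num = 131
Known eligible = 530 + 21 + 131 + 246 + 41 = 969
e = 969 / (969 + 242) = 969 / 1211 = 0.8002
Eligible share of unknowns = 0.8002 × 320 = 256.06
Denom = 969 + 256.06 = 1225.06
REF2 = 131 / 1225.06 = 0.1069

10.7%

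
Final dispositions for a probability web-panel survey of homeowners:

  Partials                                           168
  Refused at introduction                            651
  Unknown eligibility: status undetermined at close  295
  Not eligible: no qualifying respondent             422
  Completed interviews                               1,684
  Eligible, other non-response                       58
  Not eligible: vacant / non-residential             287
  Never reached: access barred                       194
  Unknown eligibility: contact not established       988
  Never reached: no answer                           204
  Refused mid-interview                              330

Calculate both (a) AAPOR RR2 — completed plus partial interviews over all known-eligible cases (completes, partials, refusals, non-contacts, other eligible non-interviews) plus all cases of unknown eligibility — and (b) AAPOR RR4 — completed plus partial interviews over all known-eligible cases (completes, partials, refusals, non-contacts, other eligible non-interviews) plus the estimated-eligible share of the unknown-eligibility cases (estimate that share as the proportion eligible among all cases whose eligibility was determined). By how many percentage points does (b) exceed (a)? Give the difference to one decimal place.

2.1

Refused = 651 + 330 = 981
No answer / not reached = 204 + 194 = 398
Undetermined eligibility = 988 + 295 = 1283
Not eligible = 422 + 287 = 709
Num: 1684 + 168 = 1852
Denom: 1684 + 168 + 981 + 398 + 58 + 1283 = 4572
RR2 = 1852 / 4572 = 0.4051
Known eligible: 1684 + 168 + 981 + 398 + 58 = 3289
e = 3289 / (3289 + 709) = 3289 / 3998 = 0.8227
Estimated eligible among unknowns: 0.8227 × 1283 = 1055.52
Denom: 3289 + 1055.52 = 4344.52
RR4 = 1852 / 4344.52 = 0.4263
Difference = 42.63 − 40.51 = 2.12 percentage points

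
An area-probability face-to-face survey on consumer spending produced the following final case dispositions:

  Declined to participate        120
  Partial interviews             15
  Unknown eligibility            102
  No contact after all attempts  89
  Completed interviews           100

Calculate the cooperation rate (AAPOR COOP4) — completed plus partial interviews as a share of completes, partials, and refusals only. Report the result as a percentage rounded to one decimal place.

48.9%

Top: 100 + 15 = 115
Denom: 100 + 15 + 120 = 235
COOP4 = 115 / 235 = 0.4894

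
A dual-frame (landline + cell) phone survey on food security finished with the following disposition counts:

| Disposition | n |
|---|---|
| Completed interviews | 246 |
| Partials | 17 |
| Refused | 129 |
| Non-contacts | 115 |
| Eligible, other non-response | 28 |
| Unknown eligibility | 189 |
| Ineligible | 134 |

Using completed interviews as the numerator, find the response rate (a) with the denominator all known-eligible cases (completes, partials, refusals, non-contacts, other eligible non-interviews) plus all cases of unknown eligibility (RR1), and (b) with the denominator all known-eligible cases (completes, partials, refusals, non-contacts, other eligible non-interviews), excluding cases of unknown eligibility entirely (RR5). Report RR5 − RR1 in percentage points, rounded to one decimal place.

12.0

Num = 246
Base = 246 + 17 + 129 + 115 + 28 + 189 = 724
RR1 = 246 / 724 = 0.3398
Base = 246 + 17 + 129 + 115 + 28 = 535
RR5 = 246 / 535 = 0.4598
Difference = 45.98 − 33.98 = 12.00 percentage points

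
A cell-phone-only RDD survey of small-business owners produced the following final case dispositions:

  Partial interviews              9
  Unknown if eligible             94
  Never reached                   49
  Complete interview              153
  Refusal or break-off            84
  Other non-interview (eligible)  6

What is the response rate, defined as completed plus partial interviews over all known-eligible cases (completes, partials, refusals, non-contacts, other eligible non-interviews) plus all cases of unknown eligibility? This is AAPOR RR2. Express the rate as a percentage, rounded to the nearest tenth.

Num → 153 + 9 = 162
Base → 153 + 9 + 84 + 49 + 6 + 94 = 395
RR2 = 162 / 395 = 0.4101

41.0%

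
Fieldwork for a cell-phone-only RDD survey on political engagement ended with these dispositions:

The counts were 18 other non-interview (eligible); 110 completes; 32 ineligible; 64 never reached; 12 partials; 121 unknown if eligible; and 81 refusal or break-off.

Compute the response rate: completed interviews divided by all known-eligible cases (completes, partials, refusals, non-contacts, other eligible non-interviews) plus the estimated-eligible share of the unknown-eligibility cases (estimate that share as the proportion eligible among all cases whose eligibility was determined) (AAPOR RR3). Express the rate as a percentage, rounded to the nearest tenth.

27.9%

Top: 110
Determined eligible: 110 + 12 + 81 + 64 + 18 = 285
e = 285 / (285 + 32) = 285 / 317 = 0.8991
e × U: 0.8991 × 121 = 108.79
Denominator: 285 + 108.79 = 393.79
RR3 = 110 / 393.79 = 0.2793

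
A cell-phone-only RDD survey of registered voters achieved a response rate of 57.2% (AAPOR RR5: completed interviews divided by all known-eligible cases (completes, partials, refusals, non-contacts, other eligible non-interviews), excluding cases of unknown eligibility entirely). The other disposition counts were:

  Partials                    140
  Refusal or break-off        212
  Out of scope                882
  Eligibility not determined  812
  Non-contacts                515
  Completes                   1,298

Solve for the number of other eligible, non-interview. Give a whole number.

104

RR5 = 1298 / D = 0.572
D = 1298 / 0.572 = 2269.2
Other denominator terms total 2165
other eligible, non-interview = 2269.2 − 2165 ≈ 104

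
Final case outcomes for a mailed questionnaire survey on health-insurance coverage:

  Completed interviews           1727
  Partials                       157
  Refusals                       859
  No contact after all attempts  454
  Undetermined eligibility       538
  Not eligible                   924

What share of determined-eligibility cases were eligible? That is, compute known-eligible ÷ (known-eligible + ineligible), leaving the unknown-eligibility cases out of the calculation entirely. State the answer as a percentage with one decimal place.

Known eligible → 1727 + 157 + 859 + 454 = 3197
e = 3197 / (3197 + 924) = 3197 / 4121 = 0.7758

77.6%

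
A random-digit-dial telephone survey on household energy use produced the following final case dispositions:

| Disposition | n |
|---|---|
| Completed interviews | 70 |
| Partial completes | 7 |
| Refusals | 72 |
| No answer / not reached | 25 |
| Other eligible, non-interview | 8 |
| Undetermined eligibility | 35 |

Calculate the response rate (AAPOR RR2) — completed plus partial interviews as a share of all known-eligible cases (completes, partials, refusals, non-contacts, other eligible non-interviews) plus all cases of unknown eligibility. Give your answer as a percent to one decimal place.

Num: 70 + 7 = 77
Denominator: 70 + 7 + 72 + 25 + 8 + 35 = 217
RR2 = 77 / 217 = 0.3548

35.5%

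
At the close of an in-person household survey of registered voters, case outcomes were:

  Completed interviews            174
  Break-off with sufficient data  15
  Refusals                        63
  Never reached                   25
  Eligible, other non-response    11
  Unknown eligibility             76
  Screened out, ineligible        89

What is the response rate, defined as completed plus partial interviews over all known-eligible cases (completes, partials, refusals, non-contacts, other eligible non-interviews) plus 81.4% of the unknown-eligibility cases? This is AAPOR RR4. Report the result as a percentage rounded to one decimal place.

54.0%

Numerator = 174 + 15 = 189
Known eligible = 174 + 15 + 63 + 25 + 11 = 288
Eligible share of unknowns = 0.8140 × 76 = 61.86
Denom = 288 + 61.86 = 349.86
RR4 = 189 / 349.86 = 0.5402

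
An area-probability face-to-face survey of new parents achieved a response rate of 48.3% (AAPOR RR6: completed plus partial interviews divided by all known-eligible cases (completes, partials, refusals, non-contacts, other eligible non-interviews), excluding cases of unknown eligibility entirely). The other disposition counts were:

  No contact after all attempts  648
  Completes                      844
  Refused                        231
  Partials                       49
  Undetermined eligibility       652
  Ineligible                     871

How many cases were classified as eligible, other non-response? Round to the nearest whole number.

77

Num: 844 + 49 = 893
RR6 = 893 / D = 0.483
D = 893 / 0.483 = 1848.9
Remaining denominator categories sum to 1772
eligible, other non-response = 1848.9 − 1772 ≈ 77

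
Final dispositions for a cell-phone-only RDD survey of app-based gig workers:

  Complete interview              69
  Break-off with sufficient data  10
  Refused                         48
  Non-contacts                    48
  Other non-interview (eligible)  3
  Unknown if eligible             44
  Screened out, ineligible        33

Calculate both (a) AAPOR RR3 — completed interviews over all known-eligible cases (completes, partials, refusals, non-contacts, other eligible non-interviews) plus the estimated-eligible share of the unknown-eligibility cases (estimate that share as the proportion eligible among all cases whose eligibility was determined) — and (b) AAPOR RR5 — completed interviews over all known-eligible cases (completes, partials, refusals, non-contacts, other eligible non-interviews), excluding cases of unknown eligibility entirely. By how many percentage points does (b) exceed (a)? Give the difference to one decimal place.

Numerator → 69
Determined eligible → 69 + 10 + 48 + 48 + 3 = 178
e = 178 / (178 + 33) = 178 / 211 = 0.8436
e × U → 0.8436 × 44 = 37.12
Denom → 178 + 37.12 = 215.12
RR3 = 69 / 215.12 = 0.3208
Denom → 69 + 10 + 48 + 48 + 3 = 178
RR5 = 69 / 178 = 0.3876
Difference = 38.76 − 32.08 = 6.68 percentage points

6.7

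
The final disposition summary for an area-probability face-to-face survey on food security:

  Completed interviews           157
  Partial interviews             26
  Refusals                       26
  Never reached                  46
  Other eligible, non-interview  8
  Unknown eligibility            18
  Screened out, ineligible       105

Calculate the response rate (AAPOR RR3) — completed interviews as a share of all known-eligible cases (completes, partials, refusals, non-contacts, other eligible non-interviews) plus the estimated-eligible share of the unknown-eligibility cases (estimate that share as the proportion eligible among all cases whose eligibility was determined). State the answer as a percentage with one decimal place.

56.9%

Num = 157
Determined eligible = 157 + 26 + 26 + 46 + 8 = 263
e = 263 / (263 + 105) = 263 / 368 = 0.7147
Eligible share of unknowns = 0.7147 × 18 = 12.86
Base = 263 + 12.86 = 275.86
RR3 = 157 / 275.86 = 0.5691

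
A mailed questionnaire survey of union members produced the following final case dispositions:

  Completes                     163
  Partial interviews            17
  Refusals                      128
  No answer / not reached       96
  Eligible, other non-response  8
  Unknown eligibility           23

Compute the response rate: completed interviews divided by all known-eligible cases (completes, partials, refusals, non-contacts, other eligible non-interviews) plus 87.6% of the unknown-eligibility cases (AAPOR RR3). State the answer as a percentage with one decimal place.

Num = 163
Known eligible = 163 + 17 + 128 + 96 + 8 = 412
Eligible share of unknowns = 0.8760 × 23 = 20.15
Denominator = 412 + 20.15 = 432.15
RR3 = 163 / 432.15 = 0.3772

37.7%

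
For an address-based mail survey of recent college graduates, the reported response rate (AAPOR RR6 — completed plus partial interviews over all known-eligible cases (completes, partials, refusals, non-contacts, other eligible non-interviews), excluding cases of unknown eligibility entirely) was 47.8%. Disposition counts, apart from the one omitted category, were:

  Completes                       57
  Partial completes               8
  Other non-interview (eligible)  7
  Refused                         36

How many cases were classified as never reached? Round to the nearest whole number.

Top: 57 + 8 = 65
RR6 = 65 / D = 0.478
D = 65 / 0.478 = 136.0
Other denominator terms total 108
never reached = 136.0 − 108 ≈ 28

28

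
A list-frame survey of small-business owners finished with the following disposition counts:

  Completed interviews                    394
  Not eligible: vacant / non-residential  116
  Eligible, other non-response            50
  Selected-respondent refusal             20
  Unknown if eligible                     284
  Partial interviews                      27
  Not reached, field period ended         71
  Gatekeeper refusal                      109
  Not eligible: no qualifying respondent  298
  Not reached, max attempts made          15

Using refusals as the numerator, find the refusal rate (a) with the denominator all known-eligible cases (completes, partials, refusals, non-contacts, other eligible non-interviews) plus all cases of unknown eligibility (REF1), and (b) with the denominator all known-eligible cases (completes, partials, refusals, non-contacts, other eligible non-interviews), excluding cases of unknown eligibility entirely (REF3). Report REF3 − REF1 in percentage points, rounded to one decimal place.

5.5

Refusal or break-off = 109 + 20 = 129
No answer / not reached = 71 + 15 = 86
Screened out, ineligible = 298 + 116 = 414
Top → 129
Denom → 394 + 27 + 129 + 86 + 50 + 284 = 970
REF1 = 129 / 970 = 0.1330
Denom → 394 + 27 + 129 + 86 + 50 = 686
REF3 = 129 / 686 = 0.1880
Difference = 18.80 − 13.30 = 5.50 percentage points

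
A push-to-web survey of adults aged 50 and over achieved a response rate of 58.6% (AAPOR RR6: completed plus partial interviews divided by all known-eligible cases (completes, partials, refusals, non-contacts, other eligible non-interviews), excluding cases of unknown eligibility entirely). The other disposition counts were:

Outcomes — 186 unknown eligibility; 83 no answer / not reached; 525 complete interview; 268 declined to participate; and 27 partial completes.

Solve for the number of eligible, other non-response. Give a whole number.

39

Num = 525 + 27 = 552
RR6 = 552 / D = 0.586
D = 552 / 0.586 = 942.0
Rest of base = 903
eligible, other non-response = 942.0 − 903 ≈ 39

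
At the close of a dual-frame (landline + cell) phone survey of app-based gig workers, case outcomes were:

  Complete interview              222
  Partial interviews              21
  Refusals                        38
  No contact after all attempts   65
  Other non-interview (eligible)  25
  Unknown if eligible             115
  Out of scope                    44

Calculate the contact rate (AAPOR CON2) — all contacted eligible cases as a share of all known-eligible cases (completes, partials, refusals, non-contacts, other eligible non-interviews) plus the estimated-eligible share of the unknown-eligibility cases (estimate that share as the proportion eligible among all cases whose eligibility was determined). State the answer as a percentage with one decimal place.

64.6%

Num: 222 + 21 + 38 + 25 = 306
Known eligible: 222 + 21 + 38 + 65 + 25 = 371
e = 371 / (371 + 44) = 371 / 415 = 0.8940
Eligible share of unknowns: 0.8940 × 115 = 102.81
Denominator: 371 + 102.81 = 473.81
CON2 = 306 / 473.81 = 0.6458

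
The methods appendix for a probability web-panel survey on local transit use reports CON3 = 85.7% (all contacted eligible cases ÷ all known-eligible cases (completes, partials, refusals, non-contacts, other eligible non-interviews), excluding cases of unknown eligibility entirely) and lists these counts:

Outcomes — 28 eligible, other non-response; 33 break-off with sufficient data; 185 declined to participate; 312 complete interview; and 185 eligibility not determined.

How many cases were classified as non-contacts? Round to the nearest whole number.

Numerator → 312 + 33 + 185 + 28 = 558
CON3 = 558 / D = 0.857
D = 558 / 0.857 = 651.1
Remaining denominator categories sum to 558
non-contacts = 651.1 − 558 ≈ 93

93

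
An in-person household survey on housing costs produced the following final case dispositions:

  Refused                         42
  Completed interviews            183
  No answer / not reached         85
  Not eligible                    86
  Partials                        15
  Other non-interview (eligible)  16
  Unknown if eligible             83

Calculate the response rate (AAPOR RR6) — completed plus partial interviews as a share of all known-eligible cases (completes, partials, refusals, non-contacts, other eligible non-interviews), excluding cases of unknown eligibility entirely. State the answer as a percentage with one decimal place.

Top → 183 + 15 = 198
Base → 183 + 15 + 42 + 85 + 16 = 341
RR6 = 198 / 341 = 0.5806

58.1%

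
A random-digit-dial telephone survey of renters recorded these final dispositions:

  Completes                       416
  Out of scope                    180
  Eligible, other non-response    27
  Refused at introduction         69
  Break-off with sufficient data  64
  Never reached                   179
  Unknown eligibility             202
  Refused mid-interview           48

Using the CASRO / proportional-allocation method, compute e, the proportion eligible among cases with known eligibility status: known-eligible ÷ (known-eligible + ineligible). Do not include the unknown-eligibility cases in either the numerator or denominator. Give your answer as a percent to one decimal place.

Declined to participate = 69 + 48 = 117
Known eligible → 416 + 64 + 117 + 179 + 27 = 803
e = 803 / (803 + 180) = 803 / 983 = 0.8169

81.7%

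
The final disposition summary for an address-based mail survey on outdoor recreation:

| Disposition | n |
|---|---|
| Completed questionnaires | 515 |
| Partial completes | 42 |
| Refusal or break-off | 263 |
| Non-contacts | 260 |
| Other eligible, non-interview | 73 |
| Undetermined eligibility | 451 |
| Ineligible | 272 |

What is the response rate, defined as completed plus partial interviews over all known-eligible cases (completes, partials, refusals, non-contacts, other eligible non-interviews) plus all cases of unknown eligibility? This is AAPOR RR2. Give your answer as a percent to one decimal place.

34.7%

Top → 515 + 42 = 557
Denom → 515 + 42 + 263 + 260 + 73 + 451 = 1604
RR2 = 557 / 1604 = 0.3473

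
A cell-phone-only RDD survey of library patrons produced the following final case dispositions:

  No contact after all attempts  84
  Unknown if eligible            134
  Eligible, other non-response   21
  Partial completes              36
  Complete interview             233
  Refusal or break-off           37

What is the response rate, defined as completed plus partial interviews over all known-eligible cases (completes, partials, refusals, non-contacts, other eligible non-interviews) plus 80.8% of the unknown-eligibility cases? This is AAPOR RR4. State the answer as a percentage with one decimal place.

Numerator → 233 + 36 = 269
Eligible (known) → 233 + 36 + 37 + 84 + 21 = 411
e × U → 0.8080 × 134 = 108.27
Denominator → 411 + 108.27 = 519.27
RR4 = 269 / 519.27 = 0.5180

51.8%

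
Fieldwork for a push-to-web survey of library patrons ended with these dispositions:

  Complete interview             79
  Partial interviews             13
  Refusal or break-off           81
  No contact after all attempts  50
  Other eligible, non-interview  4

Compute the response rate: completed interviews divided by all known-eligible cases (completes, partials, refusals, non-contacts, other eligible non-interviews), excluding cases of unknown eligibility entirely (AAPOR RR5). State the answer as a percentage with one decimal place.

Numerator: 79
Denom: 79 + 13 + 81 + 50 + 4 = 227
RR5 = 79 / 227 = 0.3480

34.8%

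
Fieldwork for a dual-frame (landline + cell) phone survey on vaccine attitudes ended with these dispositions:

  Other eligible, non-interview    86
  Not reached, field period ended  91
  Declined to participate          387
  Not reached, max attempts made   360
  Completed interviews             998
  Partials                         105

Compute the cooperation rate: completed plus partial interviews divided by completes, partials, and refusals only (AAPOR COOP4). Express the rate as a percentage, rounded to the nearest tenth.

No answer / not reached = 91 + 360 = 451
Top: 998 + 105 = 1103
Base: 998 + 105 + 387 = 1490
COOP4 = 1103 / 1490 = 0.7403

74.0%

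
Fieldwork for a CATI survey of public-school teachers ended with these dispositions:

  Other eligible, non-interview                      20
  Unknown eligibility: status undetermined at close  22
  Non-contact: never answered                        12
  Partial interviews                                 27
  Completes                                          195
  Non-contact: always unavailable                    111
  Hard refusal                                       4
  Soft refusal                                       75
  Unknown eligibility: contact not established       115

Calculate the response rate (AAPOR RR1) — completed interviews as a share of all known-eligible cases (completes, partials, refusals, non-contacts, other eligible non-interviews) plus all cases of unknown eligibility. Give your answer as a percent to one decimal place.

33.6%

Refusal or break-off = 4 + 75 = 79
Non-contacts = 12 + 111 = 123
Undetermined eligibility = 115 + 22 = 137
Top: 195
Base: 195 + 27 + 79 + 123 + 20 + 137 = 581
RR1 = 195 / 581 = 0.3356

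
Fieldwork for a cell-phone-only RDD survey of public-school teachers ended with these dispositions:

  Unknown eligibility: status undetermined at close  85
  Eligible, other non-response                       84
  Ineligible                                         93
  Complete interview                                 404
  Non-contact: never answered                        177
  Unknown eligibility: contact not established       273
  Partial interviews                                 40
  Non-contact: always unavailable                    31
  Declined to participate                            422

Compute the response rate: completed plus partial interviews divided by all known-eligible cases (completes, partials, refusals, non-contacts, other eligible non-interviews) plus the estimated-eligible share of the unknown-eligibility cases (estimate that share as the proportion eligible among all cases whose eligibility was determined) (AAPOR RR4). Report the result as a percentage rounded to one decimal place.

No contact after all attempts = 177 + 31 = 208
Unknown if eligible = 273 + 85 = 358
Top → 404 + 40 = 444
Determined eligible → 404 + 40 + 422 + 208 + 84 = 1158
e = 1158 / (1158 + 93) = 1158 / 1251 = 0.9257
Estimated eligible among unknowns → 0.9257 × 358 = 331.40
Denominator → 1158 + 331.40 = 1489.40
RR4 = 444 / 1489.40 = 0.2981

29.8%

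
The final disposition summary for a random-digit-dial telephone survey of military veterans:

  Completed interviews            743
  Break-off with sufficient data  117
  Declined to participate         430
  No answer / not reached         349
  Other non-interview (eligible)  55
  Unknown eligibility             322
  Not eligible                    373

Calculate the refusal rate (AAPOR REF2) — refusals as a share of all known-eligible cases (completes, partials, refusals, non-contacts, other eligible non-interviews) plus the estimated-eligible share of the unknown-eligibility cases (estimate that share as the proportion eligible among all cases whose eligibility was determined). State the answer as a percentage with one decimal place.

Num = 430
Eligible (known) = 743 + 117 + 430 + 349 + 55 = 1694
e = 1694 / (1694 + 373) = 1694 / 2067 = 0.8195
Eligible share of unknowns = 0.8195 × 322 = 263.88
Denominator = 1694 + 263.88 = 1957.88
REF2 = 430 / 1957.88 = 0.2196

22.0%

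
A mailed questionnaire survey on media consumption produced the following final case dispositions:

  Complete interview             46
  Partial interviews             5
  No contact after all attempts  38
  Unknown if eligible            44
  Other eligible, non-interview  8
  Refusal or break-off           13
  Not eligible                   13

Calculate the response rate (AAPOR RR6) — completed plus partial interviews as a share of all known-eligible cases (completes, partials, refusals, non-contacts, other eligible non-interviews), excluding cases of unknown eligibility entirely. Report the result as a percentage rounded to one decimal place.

46.4%

Num = 46 + 5 = 51
Denominator = 46 + 5 + 13 + 38 + 8 = 110
RR6 = 51 / 110 = 0.4636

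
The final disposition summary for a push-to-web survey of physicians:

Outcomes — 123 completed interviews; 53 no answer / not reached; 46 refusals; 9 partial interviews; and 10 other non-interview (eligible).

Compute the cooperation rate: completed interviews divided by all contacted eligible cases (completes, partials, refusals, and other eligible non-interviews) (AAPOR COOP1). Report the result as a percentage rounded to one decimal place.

Num = 123
Denom = 123 + 9 + 46 + 10 = 188
COOP1 = 123 / 188 = 0.6543

65.4%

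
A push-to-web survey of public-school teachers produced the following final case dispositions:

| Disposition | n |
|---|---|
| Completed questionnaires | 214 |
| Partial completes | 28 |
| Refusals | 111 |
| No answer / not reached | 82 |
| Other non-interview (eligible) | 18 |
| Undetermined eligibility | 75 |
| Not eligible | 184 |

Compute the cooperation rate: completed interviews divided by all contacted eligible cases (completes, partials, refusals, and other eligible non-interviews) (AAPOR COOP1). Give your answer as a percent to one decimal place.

57.7%

Top → 214
Base → 214 + 28 + 111 + 18 = 371
COOP1 = 214 / 371 = 0.5768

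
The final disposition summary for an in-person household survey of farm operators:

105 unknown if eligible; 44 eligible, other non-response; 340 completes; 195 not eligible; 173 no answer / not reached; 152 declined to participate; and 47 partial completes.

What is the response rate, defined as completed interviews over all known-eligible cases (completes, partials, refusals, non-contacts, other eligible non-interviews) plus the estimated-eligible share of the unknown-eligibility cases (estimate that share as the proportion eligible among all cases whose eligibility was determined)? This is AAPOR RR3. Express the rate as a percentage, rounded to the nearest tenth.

Top → 340
Eligible (known) → 340 + 47 + 152 + 173 + 44 = 756
e = 756 / (756 + 195) = 756 / 951 = 0.7950
Estimated eligible among unknowns → 0.7950 × 105 = 83.48
Denom → 756 + 83.48 = 839.48
RR3 = 340 / 839.48 = 0.4050

40.5%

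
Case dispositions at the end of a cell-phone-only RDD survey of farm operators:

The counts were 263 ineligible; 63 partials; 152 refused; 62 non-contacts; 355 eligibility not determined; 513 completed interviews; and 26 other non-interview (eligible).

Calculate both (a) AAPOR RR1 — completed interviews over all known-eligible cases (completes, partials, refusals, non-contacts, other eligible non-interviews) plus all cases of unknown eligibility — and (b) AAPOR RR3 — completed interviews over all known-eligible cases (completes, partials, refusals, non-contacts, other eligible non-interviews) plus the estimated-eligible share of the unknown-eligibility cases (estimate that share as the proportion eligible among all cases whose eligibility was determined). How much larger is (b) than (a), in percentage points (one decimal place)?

3.5

Numerator → 513
Denominator → 513 + 63 + 152 + 62 + 26 + 355 = 1171
RR1 = 513 / 1171 = 0.4381
Eligible (known) → 513 + 63 + 152 + 62 + 26 = 816
e = 816 / (816 + 263) = 816 / 1079 = 0.7563
Estimated eligible among unknowns → 0.7563 × 355 = 268.49
Denominator → 816 + 268.49 = 1084.49
RR3 = 513 / 1084.49 = 0.4730
Difference = 47.30 − 43.81 = 3.49 percentage points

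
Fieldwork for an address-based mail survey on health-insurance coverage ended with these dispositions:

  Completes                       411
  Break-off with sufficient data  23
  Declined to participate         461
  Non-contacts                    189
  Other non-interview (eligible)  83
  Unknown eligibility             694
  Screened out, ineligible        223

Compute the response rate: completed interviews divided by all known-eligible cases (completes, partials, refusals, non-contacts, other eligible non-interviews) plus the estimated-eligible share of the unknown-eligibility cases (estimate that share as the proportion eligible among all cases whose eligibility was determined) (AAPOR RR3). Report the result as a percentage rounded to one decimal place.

Numerator = 411
Determined eligible = 411 + 23 + 461 + 189 + 83 = 1167
e = 1167 / (1167 + 223) = 1167 / 1390 = 0.8396
e × U = 0.8396 × 694 = 582.68
Denominator = 1167 + 582.68 = 1749.68
RR3 = 411 / 1749.68 = 0.2349

23.5%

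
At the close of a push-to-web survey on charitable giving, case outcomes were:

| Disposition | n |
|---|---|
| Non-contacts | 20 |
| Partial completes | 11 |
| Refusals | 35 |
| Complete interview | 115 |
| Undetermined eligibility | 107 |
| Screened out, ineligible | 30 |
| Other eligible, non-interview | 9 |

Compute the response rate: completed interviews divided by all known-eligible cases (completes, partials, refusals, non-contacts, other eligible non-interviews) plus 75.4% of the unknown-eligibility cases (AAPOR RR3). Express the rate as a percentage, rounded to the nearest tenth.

Numerator = 115
Determined eligible = 115 + 11 + 35 + 20 + 9 = 190
Estimated eligible among unknowns = 0.7540 × 107 = 80.68
Denom = 190 + 80.68 = 270.68
RR3 = 115 / 270.68 = 0.4249

42.5%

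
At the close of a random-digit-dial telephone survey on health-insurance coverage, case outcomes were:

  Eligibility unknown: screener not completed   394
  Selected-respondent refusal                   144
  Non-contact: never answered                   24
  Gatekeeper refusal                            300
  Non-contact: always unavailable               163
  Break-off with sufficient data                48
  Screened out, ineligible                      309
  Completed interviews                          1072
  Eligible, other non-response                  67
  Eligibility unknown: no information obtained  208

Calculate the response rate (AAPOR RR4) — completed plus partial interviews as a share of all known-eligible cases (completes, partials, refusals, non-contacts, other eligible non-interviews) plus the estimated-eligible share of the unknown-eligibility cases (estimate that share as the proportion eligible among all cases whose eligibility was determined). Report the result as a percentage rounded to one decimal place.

48.0%

Refused = 300 + 144 = 444
Non-contacts = 24 + 163 = 187
Undetermined eligibility = 394 + 208 = 602
Numerator: 1072 + 48 = 1120
Eligible (known): 1072 + 48 + 444 + 187 + 67 = 1818
e = 1818 / (1818 + 309) = 1818 / 2127 = 0.8547
e × U: 0.8547 × 602 = 514.53
Denominator: 1818 + 514.53 = 2332.53
RR4 = 1120 / 2332.53 = 0.4802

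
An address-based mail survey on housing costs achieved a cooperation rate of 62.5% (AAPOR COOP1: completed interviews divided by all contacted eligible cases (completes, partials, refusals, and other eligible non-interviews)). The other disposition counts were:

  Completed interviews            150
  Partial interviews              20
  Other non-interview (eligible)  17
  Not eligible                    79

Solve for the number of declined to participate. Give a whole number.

COOP1 = 150 / D = 0.625
D = 150 / 0.625 = 240.0
Other denominator terms total 187
declined to participate = 240.0 − 187 ≈ 53

53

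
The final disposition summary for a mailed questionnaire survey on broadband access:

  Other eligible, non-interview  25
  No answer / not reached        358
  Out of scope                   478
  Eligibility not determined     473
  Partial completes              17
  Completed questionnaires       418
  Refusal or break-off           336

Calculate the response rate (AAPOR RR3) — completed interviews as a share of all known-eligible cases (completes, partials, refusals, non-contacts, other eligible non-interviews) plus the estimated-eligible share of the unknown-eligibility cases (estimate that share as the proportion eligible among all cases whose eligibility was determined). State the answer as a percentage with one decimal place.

Num → 418
Known eligible → 418 + 17 + 336 + 358 + 25 = 1154
e = 1154 / (1154 + 478) = 1154 / 1632 = 0.7071
Eligible share of unknowns → 0.7071 × 473 = 334.46
Base → 1154 + 334.46 = 1488.46
RR3 = 418 / 1488.46 = 0.2808

28.1%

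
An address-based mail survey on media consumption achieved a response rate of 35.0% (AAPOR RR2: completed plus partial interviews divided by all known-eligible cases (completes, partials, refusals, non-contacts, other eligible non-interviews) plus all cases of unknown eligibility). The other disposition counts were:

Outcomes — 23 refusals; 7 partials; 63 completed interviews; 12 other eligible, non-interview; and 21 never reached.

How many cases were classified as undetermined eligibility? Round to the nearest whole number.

Top → 63 + 7 = 70
RR2 = 70 / D = 0.350
D = 70 / 0.350 = 200.0
Other denominator terms total 126
undetermined eligibility = 200.0 − 126 ≈ 74

74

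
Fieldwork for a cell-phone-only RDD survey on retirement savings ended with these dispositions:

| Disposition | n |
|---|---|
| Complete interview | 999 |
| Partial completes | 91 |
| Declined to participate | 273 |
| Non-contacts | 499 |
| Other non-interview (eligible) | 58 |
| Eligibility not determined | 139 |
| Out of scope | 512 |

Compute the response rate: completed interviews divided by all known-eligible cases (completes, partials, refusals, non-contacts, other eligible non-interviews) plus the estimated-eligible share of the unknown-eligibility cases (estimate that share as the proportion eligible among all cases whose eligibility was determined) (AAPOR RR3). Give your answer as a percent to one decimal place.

Num: 999
Determined eligible: 999 + 91 + 273 + 499 + 58 = 1920
e = 1920 / (1920 + 512) = 1920 / 2432 = 0.7895
Estimated eligible among unknowns: 0.7895 × 139 = 109.74
Denom: 1920 + 109.74 = 2029.74
RR3 = 999 / 2029.74 = 0.4922

49.2%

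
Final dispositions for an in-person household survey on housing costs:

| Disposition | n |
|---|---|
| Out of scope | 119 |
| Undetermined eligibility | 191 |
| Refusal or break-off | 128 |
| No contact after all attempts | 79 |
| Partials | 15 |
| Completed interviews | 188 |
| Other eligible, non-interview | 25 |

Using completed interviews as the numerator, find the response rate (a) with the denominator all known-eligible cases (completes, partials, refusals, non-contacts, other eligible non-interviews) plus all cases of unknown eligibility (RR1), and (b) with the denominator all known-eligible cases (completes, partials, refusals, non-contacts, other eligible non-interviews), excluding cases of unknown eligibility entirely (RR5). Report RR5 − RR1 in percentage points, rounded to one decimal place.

13.2

Num = 188
Base = 188 + 15 + 128 + 79 + 25 + 191 = 626
RR1 = 188 / 626 = 0.3003
Base = 188 + 15 + 128 + 79 + 25 = 435
RR5 = 188 / 435 = 0.4322
Difference = 43.22 − 30.03 = 13.19 percentage points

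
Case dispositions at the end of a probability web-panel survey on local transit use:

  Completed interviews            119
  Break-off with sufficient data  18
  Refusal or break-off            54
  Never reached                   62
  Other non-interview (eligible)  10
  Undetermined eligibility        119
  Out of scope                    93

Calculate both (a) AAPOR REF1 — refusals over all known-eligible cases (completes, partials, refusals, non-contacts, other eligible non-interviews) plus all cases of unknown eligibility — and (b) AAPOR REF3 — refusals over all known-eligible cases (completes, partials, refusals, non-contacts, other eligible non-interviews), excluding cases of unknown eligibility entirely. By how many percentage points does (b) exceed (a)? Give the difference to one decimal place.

6.4

Numerator: 54
Denominator: 119 + 18 + 54 + 62 + 10 + 119 = 382
REF1 = 54 / 382 = 0.1414
Denominator: 119 + 18 + 54 + 62 + 10 = 263
REF3 = 54 / 263 = 0.2053
Difference = 20.53 − 14.14 = 6.39 percentage points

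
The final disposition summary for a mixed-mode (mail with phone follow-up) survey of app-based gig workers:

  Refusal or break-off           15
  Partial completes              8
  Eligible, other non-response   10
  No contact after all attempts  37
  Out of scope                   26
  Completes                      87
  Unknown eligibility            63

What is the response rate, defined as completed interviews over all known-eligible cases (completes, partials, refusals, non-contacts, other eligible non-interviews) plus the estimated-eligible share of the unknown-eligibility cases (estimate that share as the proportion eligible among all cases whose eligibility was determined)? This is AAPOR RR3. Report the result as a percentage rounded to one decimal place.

Numerator → 87
Determined eligible → 87 + 8 + 15 + 37 + 10 = 157
e = 157 / (157 + 26) = 157 / 183 = 0.8579
e × U → 0.8579 × 63 = 54.05
Denominator → 157 + 54.05 = 211.05
RR3 = 87 / 211.05 = 0.4122

41.2%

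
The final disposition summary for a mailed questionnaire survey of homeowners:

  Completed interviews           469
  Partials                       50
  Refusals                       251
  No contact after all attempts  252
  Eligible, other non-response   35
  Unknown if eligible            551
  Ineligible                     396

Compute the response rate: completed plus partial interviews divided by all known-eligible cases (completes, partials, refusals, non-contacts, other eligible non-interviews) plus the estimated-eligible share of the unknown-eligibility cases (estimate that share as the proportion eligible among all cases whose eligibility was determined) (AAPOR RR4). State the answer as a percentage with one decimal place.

35.6%

Top = 469 + 50 = 519
Eligible (known) = 469 + 50 + 251 + 252 + 35 = 1057
e = 1057 / (1057 + 396) = 1057 / 1453 = 0.7275
Estimated eligible among unknowns = 0.7275 × 551 = 400.85
Denom = 1057 + 400.85 = 1457.85
RR4 = 519 / 1457.85 = 0.3560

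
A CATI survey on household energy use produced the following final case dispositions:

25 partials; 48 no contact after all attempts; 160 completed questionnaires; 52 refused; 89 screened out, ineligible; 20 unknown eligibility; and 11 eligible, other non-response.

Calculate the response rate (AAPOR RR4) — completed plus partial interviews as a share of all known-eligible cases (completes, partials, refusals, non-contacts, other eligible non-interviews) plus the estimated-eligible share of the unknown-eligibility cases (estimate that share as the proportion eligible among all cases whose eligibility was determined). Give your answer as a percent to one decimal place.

Numerator = 160 + 25 = 185
Determined eligible = 160 + 25 + 52 + 48 + 11 = 296
e = 296 / (296 + 89) = 296 / 385 = 0.7688
Estimated eligible among unknowns = 0.7688 × 20 = 15.38
Denom = 296 + 15.38 = 311.38
RR4 = 185 / 311.38 = 0.5941

59.4%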